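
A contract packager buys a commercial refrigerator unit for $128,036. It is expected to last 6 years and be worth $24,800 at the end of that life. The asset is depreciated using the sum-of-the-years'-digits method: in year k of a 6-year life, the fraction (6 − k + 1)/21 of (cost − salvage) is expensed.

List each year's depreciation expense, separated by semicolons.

$29,496; $24,580; $19,664; $14,748; $9,832; $4,916

Depreciable base = $128,036 − $24,800 = $103,236.
Sum of the years' digits = 6+5+4+3+2+1 = 21.
Year 1: $103,236 × 6/21 = $29,496. Book value $98,540.
Year 2: $103,236 × 5/21 = $24,580. Book value $73,960.
Year 3: $103,236 × 4/21 = $19,664. Book value $54,296.
Year 4: $103,236 × 3/21 = $14,748. Book value $39,548.
Year 5: $103,236 × 2/21 = $9,832. Book value $29,716.
Year 6: $103,236 × 1/21 = $4,916. Book value $24,800.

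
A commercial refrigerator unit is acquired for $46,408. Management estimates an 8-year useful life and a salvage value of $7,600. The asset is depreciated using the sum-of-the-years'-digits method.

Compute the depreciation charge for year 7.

Depreciable base = $46,408 − $7,600 = $38,808.
Sum of the years' digits = 8+7+6+5+4+3+2+1 = 36.
Year 1: $38,808 × 8/36 = $8,624. Book value $37,784.
Year 2: $38,808 × 7/36 = $7,546. Book value $30,238.
Year 3: $38,808 × 6/36 = $6,468. Book value $23,770.
Year 4: $38,808 × 5/36 = $5,390. Book value $18,380.
Year 5: $38,808 × 4/36 = $4,312. Book value $14,068.
Year 6: $38,808 × 3/36 = $3,234. Book value $10,834.
Year 7: $38,808 × 2/36 = $2,156. Book value $8,678.

$2,156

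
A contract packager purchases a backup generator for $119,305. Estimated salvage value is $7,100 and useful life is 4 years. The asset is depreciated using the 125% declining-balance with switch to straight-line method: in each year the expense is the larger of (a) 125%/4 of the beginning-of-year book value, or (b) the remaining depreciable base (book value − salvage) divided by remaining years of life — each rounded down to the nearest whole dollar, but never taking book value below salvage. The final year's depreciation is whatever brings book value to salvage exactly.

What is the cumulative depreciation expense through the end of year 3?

$87,559

Depreciable base = $119,305 − $7,100 = $112,205.
Year 1: DB = ⌊$119,305 × 125%/4⌋ = $37,282; SL = ⌊$112,205/4⌋ = $28,051 → take DB $37,282. Book value $82,023.
Year 2: DB = ⌊$82,023 × 125%/4⌋ = $25,632; SL = ⌊$74,923/3⌋ = $24,974 → take DB $25,632. Book value $56,391.
Year 3: DB = ⌊$56,391 × 125%/4⌋ = $17,622; SL = ⌊$49,291/2⌋ = $24,645 → take SL $24,645. Book value $31,746.
Accumulated through year 3 = $119,305 − $31,746 = $87,559.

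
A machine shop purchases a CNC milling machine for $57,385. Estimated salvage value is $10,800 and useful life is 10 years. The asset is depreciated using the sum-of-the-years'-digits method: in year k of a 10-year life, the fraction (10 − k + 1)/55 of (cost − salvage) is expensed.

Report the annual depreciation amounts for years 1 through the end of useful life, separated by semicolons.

Depreciable base = $57,385 − $10,800 = $46,585.
Sum of the years' digits = 10+9+8+7+6+5+4+3+2+1 = 55.
Year 1: $46,585 × 10/55 = $8,470. Book value $48,915.
Year 2: $46,585 × 9/55 = $7,623. Book value $41,292.
Year 3: $46,585 × 8/55 = $6,776. Book value $34,516.
Year 4: $46,585 × 7/55 = $5,929. Book value $28,587.
Year 5: $46,585 × 6/55 = $5,082. Book value $23,505.
Year 6: $46,585 × 5/55 = $4,235. Book value $19,270.
Year 7: $46,585 × 4/55 = $3,388. Book value $15,882.
Year 8: $46,585 × 3/55 = $2,541. Book value $13,341.
Year 9: $46,585 × 2/55 = $1,694. Book value $11,647.
Year 10: $46,585 × 1/55 = $847. Book value $10,800.

$8,470; $7,623; $6,776; $5,929; $5,082; $4,235; $3,388; $2,541; $1,694; $847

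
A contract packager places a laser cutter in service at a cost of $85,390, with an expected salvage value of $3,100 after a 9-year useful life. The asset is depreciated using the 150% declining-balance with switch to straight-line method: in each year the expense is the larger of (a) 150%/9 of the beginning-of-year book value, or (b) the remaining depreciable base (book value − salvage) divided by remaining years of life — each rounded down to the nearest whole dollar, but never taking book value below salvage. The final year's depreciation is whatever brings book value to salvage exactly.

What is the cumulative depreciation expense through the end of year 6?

Depreciable base = $85,390 − $3,100 = $82,290.
Year 1: DB = ⌊$85,390 × 150%/9⌋ = $14,231; SL = ⌊$82,290/9⌋ = $9,143 → take DB $14,231. Book value $71,159.
Year 2: DB = ⌊$71,159 × 150%/9⌋ = $11,859; SL = ⌊$68,059/8⌋ = $8,507 → take DB $11,859. Book value $59,300.
Year 3: DB = ⌊$59,300 × 150%/9⌋ = $9,883; SL = ⌊$56,200/7⌋ = $8,028 → take DB $9,883. Book value $49,417.
Year 4: DB = ⌊$49,417 × 150%/9⌋ = $8,236; SL = ⌊$46,317/6⌋ = $7,719 → take DB $8,236. Book value $41,181.
Year 5: DB = ⌊$41,181 × 150%/9⌋ = $6,863; SL = ⌊$38,081/5⌋ = $7,616 → take SL $7,616. Book value $33,565.
Year 6: DB = ⌊$33,565 × 150%/9⌋ = $5,594; SL = ⌊$30,465/4⌋ = $7,616 → take SL $7,616. Book value $25,949.
Accumulated through year 6 = $85,390 − $25,949 = $59,441.

$59,441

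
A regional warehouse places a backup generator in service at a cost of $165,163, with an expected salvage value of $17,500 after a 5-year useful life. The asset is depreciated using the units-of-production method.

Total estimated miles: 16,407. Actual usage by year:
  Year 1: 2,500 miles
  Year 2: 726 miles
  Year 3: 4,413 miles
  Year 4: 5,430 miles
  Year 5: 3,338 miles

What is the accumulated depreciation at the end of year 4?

$117,621

Depreciable base = $165,163 − $17,500 = $147,663.
Rate = $147,663 / 16,407 miles = $9 per mile.
Year 1: 2,500 × $9 = $22,500. Book value $142,663.
Year 2: 726 × $9 = $6,534. Book value $136,129.
Year 3: 4,413 × $9 = $39,717. Book value $96,412.
Year 4: 5,430 × $9 = $48,870. Book value $47,542.
Accumulated through year 4 = $165,163 − $47,542 = $117,621.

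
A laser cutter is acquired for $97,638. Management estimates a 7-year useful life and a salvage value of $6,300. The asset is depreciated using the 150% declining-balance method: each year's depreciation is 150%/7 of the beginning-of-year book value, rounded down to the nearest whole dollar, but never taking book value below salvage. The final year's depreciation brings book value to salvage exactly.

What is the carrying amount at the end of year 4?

$37,213

Depreciable base = $97,638 − $6,300 = $91,338.
Year 1: ⌊$97,638 × 150%/7⌋ = $20,922. Book value $76,716.
Year 2: ⌊$76,716 × 150%/7⌋ = $16,439. Book value $60,277.
Year 3: ⌊$60,277 × 150%/7⌋ = $12,916. Book value $47,361.
Year 4: ⌊$47,361 × 150%/7⌋ = $10,148. Book value $37,213.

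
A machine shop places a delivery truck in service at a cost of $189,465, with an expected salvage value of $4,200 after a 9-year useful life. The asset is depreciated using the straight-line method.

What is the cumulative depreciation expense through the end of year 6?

Depreciable base = $189,465 − $4,200 = $185,265.
Annual expense = $185,265 / 9 = $20,585.
End of year 1: book value $168,880.
End of year 2: book value $148,295.
End of year 3: book value $127,710.
End of year 4: book value $107,125.
End of year 5: book value $86,540.
End of year 6: book value $65,955.
Accumulated through year 6 = $189,465 − $65,955 = $123,510.

$123,510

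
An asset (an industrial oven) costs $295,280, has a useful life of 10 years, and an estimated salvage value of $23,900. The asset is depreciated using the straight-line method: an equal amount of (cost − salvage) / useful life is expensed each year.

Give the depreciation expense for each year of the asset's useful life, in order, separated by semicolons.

Depreciable base = $295,280 − $23,900 = $271,380.
Annual expense = $271,380 / 10 = $27,138.
End of year 1: book value $268,142.
End of year 2: book value $241,004.
End of year 3: book value $213,866.
End of year 4: book value $186,728.
End of year 5: book value $159,590.
End of year 6: book value $132,452.
End of year 7: book value $105,314.
End of year 8: book value $78,176.
End of year 9: book value $51,038.
End of year 10: book value $23,900.

$27,138; $27,138; $27,138; $27,138; $27,138; $27,138; $27,138; $27,138; $27,138; $27,138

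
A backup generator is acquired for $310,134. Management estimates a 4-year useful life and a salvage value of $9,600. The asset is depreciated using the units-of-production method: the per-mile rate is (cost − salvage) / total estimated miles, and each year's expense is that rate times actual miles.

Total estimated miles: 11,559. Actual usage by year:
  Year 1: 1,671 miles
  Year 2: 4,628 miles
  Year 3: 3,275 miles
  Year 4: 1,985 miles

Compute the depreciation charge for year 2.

$120,328

Depreciable base = $310,134 − $9,600 = $300,534.
Rate = $300,534 / 11,559 miles = $26 per mile.
Year 1: 1,671 × $26 = $43,446. Book value $266,688.
Year 2: 4,628 × $26 = $120,328. Book value $146,360.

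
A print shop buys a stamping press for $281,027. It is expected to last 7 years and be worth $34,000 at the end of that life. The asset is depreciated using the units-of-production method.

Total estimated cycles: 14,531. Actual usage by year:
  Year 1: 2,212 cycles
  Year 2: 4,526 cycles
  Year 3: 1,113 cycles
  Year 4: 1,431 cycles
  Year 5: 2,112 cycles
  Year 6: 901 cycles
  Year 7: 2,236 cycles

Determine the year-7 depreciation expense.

Depreciable base = $281,027 − $34,000 = $247,027.
Rate = $247,027 / 14,531 cycles = $17 per cycle.
Year 1: 2,212 × $17 = $37,604. Book value $243,423.
Year 2: 4,526 × $17 = $76,942. Book value $166,481.
Year 3: 1,113 × $17 = $18,921. Book value $147,560.
Year 4: 1,431 × $17 = $24,327. Book value $123,233.
Year 5: 2,112 × $17 = $35,904. Book value $87,329.
Year 6: 901 × $17 = $15,317. Book value $72,012.
Year 7: 2,236 × $17 = $38,012. Book value $34,000.

$38,012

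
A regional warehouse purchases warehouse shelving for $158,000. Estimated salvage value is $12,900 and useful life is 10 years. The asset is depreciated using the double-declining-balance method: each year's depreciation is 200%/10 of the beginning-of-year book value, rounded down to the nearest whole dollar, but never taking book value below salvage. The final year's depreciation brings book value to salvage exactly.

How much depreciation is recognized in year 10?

$8,308

Depreciable base = $158,000 − $12,900 = $145,100.
Year 1: ⌊$158,000 × 200%/10⌋ = $31,600. Book value $126,400.
Year 2: ⌊$126,400 × 200%/10⌋ = $25,280. Book value $101,120.
Year 3: ⌊$101,120 × 200%/10⌋ = $20,224. Book value $80,896.
Year 4: ⌊$80,896 × 200%/10⌋ = $16,179. Book value $64,717.
Year 5: ⌊$64,717 × 200%/10⌋ = $12,943. Book value $51,774.
Year 6: ⌊$51,774 × 200%/10⌋ = $10,354. Book value $41,420.
Year 7: ⌊$41,420 × 200%/10⌋ = $8,284. Book value $33,136.
Year 8: ⌊$33,136 × 200%/10⌋ = $6,627. Book value $26,509.
Year 9: ⌊$26,509 × 200%/10⌋ = $5,301. Book value $21,208.
Year 10 (final): $21,208 − $12,900 = $8,308. Book value $12,900.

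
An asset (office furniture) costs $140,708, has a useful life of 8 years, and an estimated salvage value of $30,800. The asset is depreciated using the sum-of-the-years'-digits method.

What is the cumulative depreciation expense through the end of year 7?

$106,855

Depreciable base = $140,708 − $30,800 = $109,908.
Sum of the years' digits = 8+7+6+5+4+3+2+1 = 36.
Year 1: $109,908 × 8/36 = $24,424. Book value $116,284.
Year 2: $109,908 × 7/36 = $21,371. Book value $94,913.
Year 3: $109,908 × 6/36 = $18,318. Book value $76,595.
Year 4: $109,908 × 5/36 = $15,265. Book value $61,330.
Year 5: $109,908 × 4/36 = $12,212. Book value $49,118.
Year 6: $109,908 × 3/36 = $9,159. Book value $39,959.
Year 7: $109,908 × 2/36 = $6,106. Book value $33,853.
Accumulated through year 7 = $140,708 − $33,853 = $106,855.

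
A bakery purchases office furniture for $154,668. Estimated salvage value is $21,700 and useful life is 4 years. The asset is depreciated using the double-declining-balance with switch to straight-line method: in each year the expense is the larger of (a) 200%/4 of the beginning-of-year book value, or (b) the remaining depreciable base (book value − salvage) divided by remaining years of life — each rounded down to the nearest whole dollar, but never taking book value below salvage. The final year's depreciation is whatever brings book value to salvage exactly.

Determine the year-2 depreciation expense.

$38,667

Depreciable base = $154,668 − $21,700 = $132,968.
Year 1: DB = ⌊$154,668 × 200%/4⌋ = $77,334; SL = ⌊$132,968/4⌋ = $33,242 → take DB $77,334. Book value $77,334.
Year 2: DB = ⌊$77,334 × 200%/4⌋ = $38,667; SL = ⌊$55,634/3⌋ = $18,544 → take DB $38,667. Book value $38,667.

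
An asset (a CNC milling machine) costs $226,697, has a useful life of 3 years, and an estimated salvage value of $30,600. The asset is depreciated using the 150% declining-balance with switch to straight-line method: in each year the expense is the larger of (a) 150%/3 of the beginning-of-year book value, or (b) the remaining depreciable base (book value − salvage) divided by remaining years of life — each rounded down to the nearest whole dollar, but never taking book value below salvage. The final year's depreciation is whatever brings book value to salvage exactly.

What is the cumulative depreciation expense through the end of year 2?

$170,022

Depreciable base = $226,697 − $30,600 = $196,097.
Year 1: DB = ⌊$226,697 × 150%/3⌋ = $113,348; SL = ⌊$196,097/3⌋ = $65,365 → take DB $113,348. Book value $113,349.
Year 2: DB = ⌊$113,349 × 150%/3⌋ = $56,674; SL = ⌊$82,749/2⌋ = $41,374 → take DB $56,674. Book value $56,675.
Accumulated through year 2 = $226,697 − $56,675 = $170,022.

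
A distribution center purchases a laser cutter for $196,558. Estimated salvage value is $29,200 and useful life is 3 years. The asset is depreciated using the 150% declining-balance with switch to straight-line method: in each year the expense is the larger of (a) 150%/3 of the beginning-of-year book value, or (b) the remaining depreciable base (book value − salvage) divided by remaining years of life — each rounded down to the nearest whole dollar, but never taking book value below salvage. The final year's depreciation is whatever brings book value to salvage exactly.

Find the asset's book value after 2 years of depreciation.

$49,140

Depreciable base = $196,558 − $29,200 = $167,358.
Year 1: DB = ⌊$196,558 × 150%/3⌋ = $98,279; SL = ⌊$167,358/3⌋ = $55,786 → take DB $98,279. Book value $98,279.
Year 2: DB = ⌊$98,279 × 150%/3⌋ = $49,139; SL = ⌊$69,079/2⌋ = $34,539 → take DB $49,139. Book value $49,140.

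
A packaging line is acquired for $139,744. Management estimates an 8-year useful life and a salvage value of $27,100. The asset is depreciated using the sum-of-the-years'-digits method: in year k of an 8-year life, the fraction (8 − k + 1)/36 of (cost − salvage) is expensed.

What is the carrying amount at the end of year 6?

Depreciable base = $139,744 − $27,100 = $112,644.
Sum of the years' digits = 8+7+6+5+4+3+2+1 = 36.
Year 1: $112,644 × 8/36 = $25,032. Book value $114,712.
Year 2: $112,644 × 7/36 = $21,903. Book value $92,809.
Year 3: $112,644 × 6/36 = $18,774. Book value $74,035.
Year 4: $112,644 × 5/36 = $15,645. Book value $58,390.
Year 5: $112,644 × 4/36 = $12,516. Book value $45,874.
Year 6: $112,644 × 3/36 = $9,387. Book value $36,487.

$36,487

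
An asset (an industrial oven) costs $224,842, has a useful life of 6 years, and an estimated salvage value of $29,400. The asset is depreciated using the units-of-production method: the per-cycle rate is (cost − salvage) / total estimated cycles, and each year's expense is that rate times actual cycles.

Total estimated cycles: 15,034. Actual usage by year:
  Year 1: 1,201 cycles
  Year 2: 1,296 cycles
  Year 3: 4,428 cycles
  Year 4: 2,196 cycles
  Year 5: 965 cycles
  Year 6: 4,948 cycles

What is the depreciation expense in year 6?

Depreciable base = $224,842 − $29,400 = $195,442.
Rate = $195,442 / 15,034 cycles = $13 per cycle.
Year 1: 1,201 × $13 = $15,613. Book value $209,229.
Year 2: 1,296 × $13 = $16,848. Book value $192,381.
Year 3: 4,428 × $13 = $57,564. Book value $134,817.
Year 4: 2,196 × $13 = $28,548. Book value $106,269.
Year 5: 965 × $13 = $12,545. Book value $93,724.
Year 6: 4,948 × $13 = $64,324. Book value $29,400.

$64,324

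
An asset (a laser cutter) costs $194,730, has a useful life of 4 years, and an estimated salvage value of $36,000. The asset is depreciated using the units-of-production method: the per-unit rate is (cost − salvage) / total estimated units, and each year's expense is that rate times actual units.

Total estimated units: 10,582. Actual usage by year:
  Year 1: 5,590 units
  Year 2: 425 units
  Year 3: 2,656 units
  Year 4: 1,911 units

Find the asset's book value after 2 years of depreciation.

Depreciable base = $194,730 − $36,000 = $158,730.
Rate = $158,730 / 10,582 units = $15 per unit.
Year 1: 5,590 × $15 = $83,850. Book value $110,880.
Year 2: 425 × $15 = $6,375. Book value $104,505.

$104,505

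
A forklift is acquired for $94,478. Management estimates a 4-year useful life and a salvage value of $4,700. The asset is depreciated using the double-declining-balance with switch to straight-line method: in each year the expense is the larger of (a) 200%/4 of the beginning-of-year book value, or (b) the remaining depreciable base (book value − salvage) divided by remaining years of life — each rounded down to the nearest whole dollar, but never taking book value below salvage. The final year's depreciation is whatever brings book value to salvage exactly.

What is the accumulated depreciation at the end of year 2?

$70,858

Depreciable base = $94,478 − $4,700 = $89,778.
Year 1: DB = ⌊$94,478 × 200%/4⌋ = $47,239; SL = ⌊$89,778/4⌋ = $22,444 → take DB $47,239. Book value $47,239.
Year 2: DB = ⌊$47,239 × 200%/4⌋ = $23,619; SL = ⌊$42,539/3⌋ = $14,179 → take DB $23,619. Book value $23,620.
Accumulated through year 2 = $94,478 − $23,620 = $70,858.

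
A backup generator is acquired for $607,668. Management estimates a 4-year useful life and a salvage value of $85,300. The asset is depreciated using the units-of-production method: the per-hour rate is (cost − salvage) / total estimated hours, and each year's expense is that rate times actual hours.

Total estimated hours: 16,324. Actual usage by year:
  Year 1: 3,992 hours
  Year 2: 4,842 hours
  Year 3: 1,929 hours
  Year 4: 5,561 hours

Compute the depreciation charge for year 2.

Depreciable base = $607,668 − $85,300 = $522,368.
Rate = $522,368 / 16,324 hours = $32 per hour.
Year 1: 3,992 × $32 = $127,744. Book value $479,924.
Year 2: 4,842 × $32 = $154,944. Book value $324,980.

$154,944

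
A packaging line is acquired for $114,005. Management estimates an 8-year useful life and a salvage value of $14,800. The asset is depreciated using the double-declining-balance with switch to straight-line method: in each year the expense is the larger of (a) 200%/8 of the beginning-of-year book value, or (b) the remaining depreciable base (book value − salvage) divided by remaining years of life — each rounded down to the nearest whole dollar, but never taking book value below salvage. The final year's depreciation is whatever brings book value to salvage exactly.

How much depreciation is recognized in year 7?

Depreciable base = $114,005 − $14,800 = $99,205.
Year 1: DB = ⌊$114,005 × 200%/8⌋ = $28,501; SL = ⌊$99,205/8⌋ = $12,400 → take DB $28,501. Book value $85,504.
Year 2: DB = ⌊$85,504 × 200%/8⌋ = $21,376; SL = ⌊$70,704/7⌋ = $10,100 → take DB $21,376. Book value $64,128.
Year 3: DB = ⌊$64,128 × 200%/8⌋ = $16,032; SL = ⌊$49,328/6⌋ = $8,221 → take DB $16,032. Book value $48,096.
Year 4: DB = ⌊$48,096 × 200%/8⌋ = $12,024; SL = ⌊$33,296/5⌋ = $6,659 → take DB $12,024. Book value $36,072.
Year 5: DB = ⌊$36,072 × 200%/8⌋ = $9,018; SL = ⌊$21,272/4⌋ = $5,318 → take DB $9,018. Book value $27,054.
Year 6: DB = ⌊$27,054 × 200%/8⌋ = $6,763; SL = ⌊$12,254/3⌋ = $4,084 → take DB $6,763. Book value $20,291.
Year 7: DB = ⌊$20,291 × 200%/8⌋ = $5,072; SL = ⌊$5,491/2⌋ = $2,745 → take DB $5,072. Book value $15,219.

$5,072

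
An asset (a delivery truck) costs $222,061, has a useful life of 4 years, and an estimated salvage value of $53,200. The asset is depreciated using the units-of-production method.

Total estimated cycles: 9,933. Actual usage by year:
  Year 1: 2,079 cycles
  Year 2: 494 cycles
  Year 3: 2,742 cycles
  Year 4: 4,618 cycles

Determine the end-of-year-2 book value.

Depreciable base = $222,061 − $53,200 = $168,861.
Rate = $168,861 / 9,933 cycles = $17 per cycle.
Year 1: 2,079 × $17 = $35,343. Book value $186,718.
Year 2: 494 × $17 = $8,398. Book value $178,320.

$178,320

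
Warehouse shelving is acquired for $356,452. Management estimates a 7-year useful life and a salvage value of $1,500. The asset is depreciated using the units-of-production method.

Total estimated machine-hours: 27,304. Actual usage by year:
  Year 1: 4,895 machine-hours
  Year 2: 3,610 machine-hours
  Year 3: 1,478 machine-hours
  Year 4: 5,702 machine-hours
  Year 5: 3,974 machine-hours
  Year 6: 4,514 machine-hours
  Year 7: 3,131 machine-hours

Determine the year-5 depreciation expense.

Depreciable base = $356,452 − $1,500 = $354,952.
Rate = $354,952 / 27,304 machine-hours = $13 per machine-hour.
Year 1: 4,895 × $13 = $63,635. Book value $292,817.
Year 2: 3,610 × $13 = $46,930. Book value $245,887.
Year 3: 1,478 × $13 = $19,214. Book value $226,673.
Year 4: 5,702 × $13 = $74,126. Book value $152,547.
Year 5: 3,974 × $13 = $51,662. Book value $100,885.

$51,662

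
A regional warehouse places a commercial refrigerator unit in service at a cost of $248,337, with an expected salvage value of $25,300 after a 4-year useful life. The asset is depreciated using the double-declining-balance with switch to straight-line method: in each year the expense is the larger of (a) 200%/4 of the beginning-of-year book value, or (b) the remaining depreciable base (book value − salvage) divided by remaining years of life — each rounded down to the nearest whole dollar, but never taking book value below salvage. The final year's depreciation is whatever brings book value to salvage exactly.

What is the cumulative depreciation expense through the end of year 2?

Depreciable base = $248,337 − $25,300 = $223,037.
Year 1: DB = ⌊$248,337 × 200%/4⌋ = $124,168; SL = ⌊$223,037/4⌋ = $55,759 → take DB $124,168. Book value $124,169.
Year 2: DB = ⌊$124,169 × 200%/4⌋ = $62,084; SL = ⌊$98,869/3⌋ = $32,956 → take DB $62,084. Book value $62,085.
Accumulated through year 2 = $248,337 − $62,085 = $186,252.

$186,252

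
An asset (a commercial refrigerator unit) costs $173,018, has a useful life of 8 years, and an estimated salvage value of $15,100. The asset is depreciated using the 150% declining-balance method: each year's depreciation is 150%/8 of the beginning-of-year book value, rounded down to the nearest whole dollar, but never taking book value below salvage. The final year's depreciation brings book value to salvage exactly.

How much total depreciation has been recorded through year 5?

$111,752

Depreciable base = $173,018 − $15,100 = $157,918.
Year 1: ⌊$173,018 × 150%/8⌋ = $32,440. Book value $140,578.
Year 2: ⌊$140,578 × 150%/8⌋ = $26,358. Book value $114,220.
Year 3: ⌊$114,220 × 150%/8⌋ = $21,416. Book value $92,804.
Year 4: ⌊$92,804 × 150%/8⌋ = $17,400. Book value $75,404.
Year 5: ⌊$75,404 × 150%/8⌋ = $14,138. Book value $61,266.
Accumulated through year 5 = $173,018 − $61,266 = $111,752.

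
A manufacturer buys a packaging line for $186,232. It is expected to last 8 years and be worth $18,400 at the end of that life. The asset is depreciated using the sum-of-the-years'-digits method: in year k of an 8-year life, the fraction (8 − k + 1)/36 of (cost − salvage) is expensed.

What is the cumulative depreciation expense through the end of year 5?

$139,860

Depreciable base = $186,232 − $18,400 = $167,832.
Sum of the years' digits = 8+7+6+5+4+3+2+1 = 36.
Year 1: $167,832 × 8/36 = $37,296. Book value $148,936.
Year 2: $167,832 × 7/36 = $32,634. Book value $116,302.
Year 3: $167,832 × 6/36 = $27,972. Book value $88,330.
Year 4: $167,832 × 5/36 = $23,310. Book value $65,020.
Year 5: $167,832 × 4/36 = $18,648. Book value $46,372.
Accumulated through year 5 = $186,232 − $46,372 = $139,860.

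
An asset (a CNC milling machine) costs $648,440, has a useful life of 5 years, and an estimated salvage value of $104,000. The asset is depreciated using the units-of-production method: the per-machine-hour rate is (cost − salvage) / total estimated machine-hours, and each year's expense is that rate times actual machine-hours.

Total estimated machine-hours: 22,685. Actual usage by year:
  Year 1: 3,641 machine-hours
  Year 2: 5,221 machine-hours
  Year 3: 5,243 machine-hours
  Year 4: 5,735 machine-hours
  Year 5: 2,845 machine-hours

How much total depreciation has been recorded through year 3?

Depreciable base = $648,440 − $104,000 = $544,440.
Rate = $544,440 / 22,685 machine-hours = $24 per machine-hour.
Year 1: 3,641 × $24 = $87,384. Book value $561,056.
Year 2: 5,221 × $24 = $125,304. Book value $435,752.
Year 3: 5,243 × $24 = $125,832. Book value $309,920.
Accumulated through year 3 = $648,440 − $309,920 = $338,520.

$338,520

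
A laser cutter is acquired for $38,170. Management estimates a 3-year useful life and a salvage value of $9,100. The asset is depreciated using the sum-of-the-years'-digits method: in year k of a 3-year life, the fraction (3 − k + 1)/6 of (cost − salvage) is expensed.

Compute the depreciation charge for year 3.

Depreciable base = $38,170 − $9,100 = $29,070.
Sum of the years' digits = 3+2+1 = 6.
Year 1: $29,070 × 3/6 = $14,535. Book value $23,635.
Year 2: $29,070 × 2/6 = $9,690. Book value $13,945.
Year 3: $29,070 × 1/6 = $4,845. Book value $9,100.

$4,845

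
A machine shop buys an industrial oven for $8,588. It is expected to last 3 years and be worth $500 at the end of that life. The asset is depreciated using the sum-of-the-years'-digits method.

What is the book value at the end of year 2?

Depreciable base = $8,588 − $500 = $8,088.
Sum of the years' digits = 3+2+1 = 6.
Year 1: $8,088 × 3/6 = $4,044. Book value $4,544.
Year 2: $8,088 × 2/6 = $2,696. Book value $1,848.

$1,848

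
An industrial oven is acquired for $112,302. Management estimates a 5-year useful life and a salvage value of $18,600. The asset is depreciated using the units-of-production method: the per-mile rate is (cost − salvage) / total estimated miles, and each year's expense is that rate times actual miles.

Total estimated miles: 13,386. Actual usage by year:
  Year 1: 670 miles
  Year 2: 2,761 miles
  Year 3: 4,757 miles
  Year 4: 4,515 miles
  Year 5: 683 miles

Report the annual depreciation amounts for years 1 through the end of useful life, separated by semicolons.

$4,690; $19,327; $33,299; $31,605; $4,781

Depreciable base = $112,302 − $18,600 = $93,702.
Rate = $93,702 / 13,386 miles = $7 per mile.
Year 1: 670 × $7 = $4,690. Book value $107,612.
Year 2: 2,761 × $7 = $19,327. Book value $88,285.
Year 3: 4,757 × $7 = $33,299. Book value $54,986.
Year 4: 4,515 × $7 = $31,605. Book value $23,381.
Year 5: 683 × $7 = $4,781. Book value $18,600.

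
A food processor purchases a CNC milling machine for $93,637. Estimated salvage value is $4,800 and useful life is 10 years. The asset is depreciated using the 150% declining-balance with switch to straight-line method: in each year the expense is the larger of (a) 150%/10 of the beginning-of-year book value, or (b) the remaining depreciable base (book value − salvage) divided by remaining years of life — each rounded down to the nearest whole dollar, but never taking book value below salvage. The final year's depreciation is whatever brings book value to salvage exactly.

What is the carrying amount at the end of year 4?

$48,881

Depreciable base = $93,637 − $4,800 = $88,837.
Year 1: DB = ⌊$93,637 × 150%/10⌋ = $14,045; SL = ⌊$88,837/10⌋ = $8,883 → take DB $14,045. Book value $79,592.
Year 2: DB = ⌊$79,592 × 150%/10⌋ = $11,938; SL = ⌊$74,792/9⌋ = $8,310 → take DB $11,938. Book value $67,654.
Year 3: DB = ⌊$67,654 × 150%/10⌋ = $10,148; SL = ⌊$62,854/8⌋ = $7,856 → take DB $10,148. Book value $57,506.
Year 4: DB = ⌊$57,506 × 150%/10⌋ = $8,625; SL = ⌊$52,706/7⌋ = $7,529 → take DB $8,625. Book value $48,881.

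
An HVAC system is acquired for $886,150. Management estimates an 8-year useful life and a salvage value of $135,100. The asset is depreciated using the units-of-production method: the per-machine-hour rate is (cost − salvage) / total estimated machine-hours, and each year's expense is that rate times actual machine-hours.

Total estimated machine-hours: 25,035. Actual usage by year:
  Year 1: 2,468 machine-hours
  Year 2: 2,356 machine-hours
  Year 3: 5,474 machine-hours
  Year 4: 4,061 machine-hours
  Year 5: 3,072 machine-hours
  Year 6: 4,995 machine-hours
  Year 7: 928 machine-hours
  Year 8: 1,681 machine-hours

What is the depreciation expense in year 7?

Depreciable base = $886,150 − $135,100 = $751,050.
Rate = $751,050 / 25,035 machine-hours = $30 per machine-hour.
Year 1: 2,468 × $30 = $74,040. Book value $812,110.
Year 2: 2,356 × $30 = $70,680. Book value $741,430.
Year 3: 5,474 × $30 = $164,220. Book value $577,210.
Year 4: 4,061 × $30 = $121,830. Book value $455,380.
Year 5: 3,072 × $30 = $92,160. Book value $363,220.
Year 6: 4,995 × $30 = $149,850. Book value $213,370.
Year 7: 928 × $30 = $27,840. Book value $185,530.

$27,840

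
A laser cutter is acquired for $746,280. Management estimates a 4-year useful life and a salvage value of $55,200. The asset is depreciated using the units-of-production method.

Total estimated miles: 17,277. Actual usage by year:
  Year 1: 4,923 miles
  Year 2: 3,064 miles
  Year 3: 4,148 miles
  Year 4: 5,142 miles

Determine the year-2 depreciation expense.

$122,560

Depreciable base = $746,280 − $55,200 = $691,080.
Rate = $691,080 / 17,277 miles = $40 per mile.
Year 1: 4,923 × $40 = $196,920. Book value $549,360.
Year 2: 3,064 × $40 = $122,560. Book value $426,800.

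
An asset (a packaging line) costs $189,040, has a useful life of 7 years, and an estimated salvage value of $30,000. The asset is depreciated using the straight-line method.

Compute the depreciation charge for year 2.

Depreciable base = $189,040 − $30,000 = $159,040.
Annual expense = $159,040 / 7 = $22,720.

$22,720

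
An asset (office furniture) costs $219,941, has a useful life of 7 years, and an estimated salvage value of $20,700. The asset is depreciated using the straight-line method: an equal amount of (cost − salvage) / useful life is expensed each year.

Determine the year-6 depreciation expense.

$28,463

Depreciable base = $219,941 − $20,700 = $199,241.
Annual expense = $199,241 / 7 = $28,463.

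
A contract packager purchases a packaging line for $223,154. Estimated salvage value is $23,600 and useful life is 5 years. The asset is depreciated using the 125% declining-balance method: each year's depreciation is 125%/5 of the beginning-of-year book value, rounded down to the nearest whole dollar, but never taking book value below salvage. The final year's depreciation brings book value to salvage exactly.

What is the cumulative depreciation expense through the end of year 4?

Depreciable base = $223,154 − $23,600 = $199,554.
Year 1: ⌊$223,154 × 125%/5⌋ = $55,788. Book value $167,366.
Year 2: ⌊$167,366 × 125%/5⌋ = $41,841. Book value $125,525.
Year 3: ⌊$125,525 × 125%/5⌋ = $31,381. Book value $94,144.
Year 4: ⌊$94,144 × 125%/5⌋ = $23,536. Book value $70,608.
Accumulated through year 4 = $223,154 − $70,608 = $152,546.

$152,546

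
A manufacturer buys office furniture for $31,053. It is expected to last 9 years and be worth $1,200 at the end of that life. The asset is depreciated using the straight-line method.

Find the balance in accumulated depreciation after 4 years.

$13,268

Depreciable base = $31,053 − $1,200 = $29,853.
Annual expense = $29,853 / 9 = $3,317.
End of year 1: book value $27,736.
End of year 2: book value $24,419.
End of year 3: book value $21,102.
End of year 4: book value $17,785.
Accumulated through year 4 = $31,053 − $17,785 = $13,268.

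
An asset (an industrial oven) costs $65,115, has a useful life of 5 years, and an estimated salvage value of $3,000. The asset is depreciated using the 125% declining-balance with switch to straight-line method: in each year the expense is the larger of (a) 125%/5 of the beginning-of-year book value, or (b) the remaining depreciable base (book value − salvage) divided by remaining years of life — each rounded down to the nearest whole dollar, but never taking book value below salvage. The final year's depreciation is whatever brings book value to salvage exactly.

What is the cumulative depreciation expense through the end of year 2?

$28,487

Depreciable base = $65,115 − $3,000 = $62,115.
Year 1: DB = ⌊$65,115 × 125%/5⌋ = $16,278; SL = ⌊$62,115/5⌋ = $12,423 → take DB $16,278. Book value $48,837.
Year 2: DB = ⌊$48,837 × 125%/5⌋ = $12,209; SL = ⌊$45,837/4⌋ = $11,459 → take DB $12,209. Book value $36,628.
Accumulated through year 2 = $65,115 − $36,628 = $28,487.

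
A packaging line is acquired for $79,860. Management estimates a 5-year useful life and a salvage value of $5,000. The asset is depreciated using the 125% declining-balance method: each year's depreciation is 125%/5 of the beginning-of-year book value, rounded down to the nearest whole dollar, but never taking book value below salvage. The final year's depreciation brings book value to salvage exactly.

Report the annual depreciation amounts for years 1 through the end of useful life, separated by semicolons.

$19,965; $14,973; $11,230; $8,423; $20,269

Depreciable base = $79,860 − $5,000 = $74,860.
Year 1: ⌊$79,860 × 125%/5⌋ = $19,965. Book value $59,895.
Year 2: ⌊$59,895 × 125%/5⌋ = $14,973. Book value $44,922.
Year 3: ⌊$44,922 × 125%/5⌋ = $11,230. Book value $33,692.
Year 4: ⌊$33,692 × 125%/5⌋ = $8,423. Book value $25,269.
Year 5 (final): $25,269 − $5,000 = $20,269. Book value $5,000.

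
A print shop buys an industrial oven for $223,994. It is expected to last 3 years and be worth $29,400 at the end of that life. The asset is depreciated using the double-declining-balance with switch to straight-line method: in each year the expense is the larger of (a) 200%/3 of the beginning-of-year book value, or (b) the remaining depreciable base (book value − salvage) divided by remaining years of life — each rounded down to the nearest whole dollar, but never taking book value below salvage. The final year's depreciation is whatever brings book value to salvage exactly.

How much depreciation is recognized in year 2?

$45,265

Depreciable base = $223,994 − $29,400 = $194,594.
Year 1: DB = ⌊$223,994 × 200%/3⌋ = $149,329; SL = ⌊$194,594/3⌋ = $64,864 → take DB $149,329. Book value $74,665.
Year 2: DB = ⌊$74,665 × 200%/3⌋ = $49,776; SL = ⌊$45,265/2⌋ = $22,632 → take DB $49,776, capped at $45,265. Book value $29,400.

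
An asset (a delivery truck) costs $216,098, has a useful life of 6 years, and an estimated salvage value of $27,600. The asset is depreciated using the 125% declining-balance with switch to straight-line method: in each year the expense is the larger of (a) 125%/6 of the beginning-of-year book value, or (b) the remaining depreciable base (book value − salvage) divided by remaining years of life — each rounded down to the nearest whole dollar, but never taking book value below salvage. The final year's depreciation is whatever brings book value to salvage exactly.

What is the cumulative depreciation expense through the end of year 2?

Depreciable base = $216,098 − $27,600 = $188,498.
Year 1: DB = ⌊$216,098 × 125%/6⌋ = $45,020; SL = ⌊$188,498/6⌋ = $31,416 → take DB $45,020. Book value $171,078.
Year 2: DB = ⌊$171,078 × 125%/6⌋ = $35,641; SL = ⌊$143,478/5⌋ = $28,695 → take DB $35,641. Book value $135,437.
Accumulated through year 2 = $216,098 − $135,437 = $80,661.

$80,661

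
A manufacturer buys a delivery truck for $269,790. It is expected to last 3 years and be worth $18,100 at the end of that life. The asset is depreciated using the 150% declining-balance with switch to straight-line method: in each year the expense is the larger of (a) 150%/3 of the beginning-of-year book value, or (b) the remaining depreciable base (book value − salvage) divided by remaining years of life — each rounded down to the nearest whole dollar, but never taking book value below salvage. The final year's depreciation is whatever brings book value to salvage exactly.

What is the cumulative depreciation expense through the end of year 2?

$202,342

Depreciable base = $269,790 − $18,100 = $251,690.
Year 1: DB = ⌊$269,790 × 150%/3⌋ = $134,895; SL = ⌊$251,690/3⌋ = $83,896 → take DB $134,895. Book value $134,895.
Year 2: DB = ⌊$134,895 × 150%/3⌋ = $67,447; SL = ⌊$116,795/2⌋ = $58,397 → take DB $67,447. Book value $67,448.
Accumulated through year 2 = $269,790 − $67,448 = $202,342.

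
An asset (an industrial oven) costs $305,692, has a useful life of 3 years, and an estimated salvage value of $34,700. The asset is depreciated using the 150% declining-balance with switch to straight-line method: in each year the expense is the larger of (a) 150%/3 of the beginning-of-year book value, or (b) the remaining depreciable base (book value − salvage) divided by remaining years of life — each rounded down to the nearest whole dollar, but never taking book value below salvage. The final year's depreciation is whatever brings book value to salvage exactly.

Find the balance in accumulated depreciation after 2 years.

$229,269

Depreciable base = $305,692 − $34,700 = $270,992.
Year 1: DB = ⌊$305,692 × 150%/3⌋ = $152,846; SL = ⌊$270,992/3⌋ = $90,330 → take DB $152,846. Book value $152,846.
Year 2: DB = ⌊$152,846 × 150%/3⌋ = $76,423; SL = ⌊$118,146/2⌋ = $59,073 → take DB $76,423. Book value $76,423.
Accumulated through year 2 = $305,692 − $76,423 = $229,269.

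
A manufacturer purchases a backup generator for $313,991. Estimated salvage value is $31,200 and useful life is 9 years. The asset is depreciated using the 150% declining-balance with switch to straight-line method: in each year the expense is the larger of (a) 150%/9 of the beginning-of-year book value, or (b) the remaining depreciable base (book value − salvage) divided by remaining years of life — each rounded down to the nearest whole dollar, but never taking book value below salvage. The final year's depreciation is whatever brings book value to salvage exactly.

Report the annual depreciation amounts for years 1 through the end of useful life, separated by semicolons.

Depreciable base = $313,991 − $31,200 = $282,791.
Year 1: DB = ⌊$313,991 × 150%/9⌋ = $52,331; SL = ⌊$282,791/9⌋ = $31,421 → take DB $52,331. Book value $261,660.
Year 2: DB = ⌊$261,660 × 150%/9⌋ = $43,610; SL = ⌊$230,460/8⌋ = $28,807 → take DB $43,610. Book value $218,050.
Year 3: DB = ⌊$218,050 × 150%/9⌋ = $36,341; SL = ⌊$186,850/7⌋ = $26,692 → take DB $36,341. Book value $181,709.
Year 4: DB = ⌊$181,709 × 150%/9⌋ = $30,284; SL = ⌊$150,509/6⌋ = $25,084 → take DB $30,284. Book value $151,425.
Year 5: DB = ⌊$151,425 × 150%/9⌋ = $25,237; SL = ⌊$120,225/5⌋ = $24,045 → take DB $25,237. Book value $126,188.
Year 6: DB = ⌊$126,188 × 150%/9⌋ = $21,031; SL = ⌊$94,988/4⌋ = $23,747 → take SL $23,747. Book value $102,441.
Year 7: DB = ⌊$102,441 × 150%/9⌋ = $17,073; SL = ⌊$71,241/3⌋ = $23,747 → take SL $23,747. Book value $78,694.
Year 8: DB = ⌊$78,694 × 150%/9⌋ = $13,115; SL = ⌊$47,494/2⌋ = $23,747 → take SL $23,747. Book value $54,947.
Year 9 (final): $54,947 − $31,200 = $23,747. Book value $31,200.

$52,331; $43,610; $36,341; $30,284; $25,237; $23,747; $23,747; $23,747; $23,747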